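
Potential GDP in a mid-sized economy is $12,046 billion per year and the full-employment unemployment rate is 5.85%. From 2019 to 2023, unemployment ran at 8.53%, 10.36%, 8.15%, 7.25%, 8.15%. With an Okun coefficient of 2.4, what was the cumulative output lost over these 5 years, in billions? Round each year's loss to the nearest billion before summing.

$3,814 billion

Year 2019: gap = -2.4 × (8.53 - 5.85) = -6.432%, loss ≈ 12046 × 6.432/100 ≈ 775.
Year 2020: gap = -2.4 × (10.36 - 5.85) = -10.824%, loss ≈ 12046 × 10.824/100 ≈ 1304.
Year 2021: gap = -2.4 × (8.15 - 5.85) = -5.52%, loss ≈ 12046 × 5.52/100 ≈ 665.
Year 2022: gap = -2.4 × (7.25 - 5.85) = -3.36%, loss ≈ 12046 × 3.36/100 ≈ 405.
Year 2023: gap = -2.4 × (8.15 - 5.85) = -5.52%, loss ≈ 12046 × 5.52/100 ≈ 665.
Total lost output = 775 + 1304 + 665 + 405 + 665 = 3814 billion.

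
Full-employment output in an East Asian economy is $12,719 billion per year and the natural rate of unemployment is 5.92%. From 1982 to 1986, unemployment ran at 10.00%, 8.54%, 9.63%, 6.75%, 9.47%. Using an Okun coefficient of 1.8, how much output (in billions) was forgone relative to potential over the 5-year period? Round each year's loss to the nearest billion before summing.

Year 1982: gap = -1.8 × (10 - 5.92) = -7.344%, loss ≈ 12719 × 7.344/100 ≈ 934.
Year 1983: gap = -1.8 × (8.54 - 5.92) = -4.716%, loss ≈ 12719 × 4.716/100 ≈ 600.
Year 1984: gap = -1.8 × (9.63 - 5.92) = -6.678%, loss ≈ 12719 × 6.678/100 ≈ 849.
Year 1985: gap = -1.8 × (6.75 - 5.92) = -1.494%, loss ≈ 12719 × 1.494/100 ≈ 190.
Year 1986: gap = -1.8 × (9.47 - 5.92) = -6.39%, loss ≈ 12719 × 6.39/100 ≈ 813.
Total lost output = 934 + 600 + 849 + 190 + 813 = 3386 billion.

$3,386 billion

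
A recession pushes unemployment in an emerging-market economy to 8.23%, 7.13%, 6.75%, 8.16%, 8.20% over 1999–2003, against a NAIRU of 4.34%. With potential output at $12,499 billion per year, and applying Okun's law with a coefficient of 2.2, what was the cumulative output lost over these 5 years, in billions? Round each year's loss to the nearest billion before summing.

$4,611 billion

Year 1999: gap = -2.2 × (8.23 - 4.34) = -8.558%, loss ≈ 12499 × 8.558/100 ≈ 1070.
Year 2000: gap = -2.2 × (7.13 - 4.34) = -6.138%, loss ≈ 12499 × 6.138/100 ≈ 767.
Year 2001: gap = -2.2 × (6.75 - 4.34) = -5.302%, loss ≈ 12499 × 5.302/100 ≈ 663.
Year 2002: gap = -2.2 × (8.16 - 4.34) = -8.404%, loss ≈ 12499 × 8.404/100 ≈ 1050.
Year 2003: gap = -2.2 × (8.2 - 4.34) = -8.492%, loss ≈ 12499 × 8.492/100 ≈ 1061.
Total lost output = 1070 + 767 + 663 + 1050 + 1061 = 4611 billion.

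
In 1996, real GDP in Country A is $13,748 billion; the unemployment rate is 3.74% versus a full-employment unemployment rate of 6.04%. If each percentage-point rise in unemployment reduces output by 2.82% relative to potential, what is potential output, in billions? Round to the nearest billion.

$12,911 billion

Unemployment gap = 3.74 - 6.04 = -2.3 points, so output gap = -2.82 × (-2.3) = 6.486%.
Since Y = Y* × (1 + gap/100), Y* = 13748/1.06486 ≈ 12911 billion.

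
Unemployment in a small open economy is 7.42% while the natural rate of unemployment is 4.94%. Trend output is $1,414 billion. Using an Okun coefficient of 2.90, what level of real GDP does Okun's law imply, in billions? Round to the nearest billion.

Unemployment gap = 7.42 - 4.94 = 2.48 points, so the output gap is -2.9 × 2.48 = -7.192%.
Actual GDP = 1414 × (1 - 7.192/100) = 1414 × 0.92808 ≈ 1312 billion.

$1,312 billion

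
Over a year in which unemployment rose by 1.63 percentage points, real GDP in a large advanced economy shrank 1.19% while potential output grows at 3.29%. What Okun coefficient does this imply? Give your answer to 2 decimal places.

β ≈ 2.75

Growth form: g_Y = g_Y* - β × Δu, so β = (g_Y* - g_Y)/Δu.
β = (3.29 + 1.19)/1.63 = 4.48/1.63 = 2.75.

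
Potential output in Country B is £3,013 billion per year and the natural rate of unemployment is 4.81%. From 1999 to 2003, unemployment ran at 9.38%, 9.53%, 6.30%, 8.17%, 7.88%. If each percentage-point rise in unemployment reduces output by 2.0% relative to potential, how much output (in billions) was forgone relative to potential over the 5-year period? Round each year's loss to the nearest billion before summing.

£1,036 billion

Year 1999: gap = -2.0 × (9.38 - 4.81) = -9.14%, loss ≈ 3013 × 9.14/100 ≈ 275.
Year 2000: gap = -2.0 × (9.53 - 4.81) = -9.44%, loss ≈ 3013 × 9.44/100 ≈ 284.
Year 2001: gap = -2.0 × (6.3 - 4.81) = -2.98%, loss ≈ 3013 × 2.98/100 ≈ 90.
Year 2002: gap = -2.0 × (8.17 - 4.81) = -6.72%, loss ≈ 3013 × 6.72/100 ≈ 202.
Year 2003: gap = -2.0 × (7.88 - 4.81) = -6.14%, loss ≈ 3013 × 6.14/100 ≈ 185.
Total lost output = 275 + 284 + 90 + 202 + 185 = 1036 billion.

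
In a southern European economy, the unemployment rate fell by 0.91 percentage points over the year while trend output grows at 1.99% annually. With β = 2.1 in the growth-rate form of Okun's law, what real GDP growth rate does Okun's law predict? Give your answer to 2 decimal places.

3.90%

Growth-rate Okun's law: g_Y = g_Y* - β × Δu.
g_Y = 1.99 - 2.1 × (-0.91) = 1.99 + 1.911 = 3.901%, i.e. 3.90% to 2 d.p.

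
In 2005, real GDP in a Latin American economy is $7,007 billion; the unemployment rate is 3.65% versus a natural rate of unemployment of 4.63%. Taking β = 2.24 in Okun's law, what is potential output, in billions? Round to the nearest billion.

$6,856 billion

Unemployment gap = 3.65 - 4.63 = -0.98 points, so output gap = -2.24 × (-0.98) = 2.1952%.
Since Y = Y* × (1 + gap/100), Y* = 7007/1.021952 ≈ 6856 billion.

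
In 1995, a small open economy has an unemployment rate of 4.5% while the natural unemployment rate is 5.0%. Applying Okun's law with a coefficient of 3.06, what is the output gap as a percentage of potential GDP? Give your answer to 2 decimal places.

The unemployment gap is 4.5 - 5 = -0.5 percentage points.
Okun's law gives an output gap of -3.06 × (-0.5) = 1.53%, i.e. 1.53% above potential.

1.53%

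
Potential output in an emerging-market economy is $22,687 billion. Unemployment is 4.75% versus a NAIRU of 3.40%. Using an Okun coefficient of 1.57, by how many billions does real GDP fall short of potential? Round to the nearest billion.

Output gap = -1.57 × (4.75 - 3.4) = -1.57 × 1.35 = -2.1195%.
Actual GDP ≈ 22687 × 0.978805 ≈ 22206 billion, so the shortfall is 22687 - 22206 = 481 billion.

$481 billion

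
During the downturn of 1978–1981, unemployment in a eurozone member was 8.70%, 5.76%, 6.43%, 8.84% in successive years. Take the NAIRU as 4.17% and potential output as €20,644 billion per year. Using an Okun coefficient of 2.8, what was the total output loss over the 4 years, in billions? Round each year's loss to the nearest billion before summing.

€7,542 billion

Year 1978: gap = -2.8 × (8.7 - 4.17) = -12.684%, loss ≈ 20644 × 12.684/100 ≈ 2618.
Year 1979: gap = -2.8 × (5.76 - 4.17) = -4.452%, loss ≈ 20644 × 4.452/100 ≈ 919.
Year 1980: gap = -2.8 × (6.43 - 4.17) = -6.328%, loss ≈ 20644 × 6.328/100 ≈ 1306.
Year 1981: gap = -2.8 × (8.84 - 4.17) = -13.076%, loss ≈ 20644 × 13.076/100 ≈ 2699.
Total lost output = 2618 + 919 + 1306 + 2699 = 7542 billion.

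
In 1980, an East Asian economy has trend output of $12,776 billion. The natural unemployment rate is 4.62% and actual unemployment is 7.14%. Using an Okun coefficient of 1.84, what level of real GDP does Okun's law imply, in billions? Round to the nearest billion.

$12,184 billion

Unemployment gap = 7.14 - 4.62 = 2.52 points, so the output gap is -1.84 × 2.52 = -4.6368%.
Actual GDP = 12776 × (1 - 4.6368/100) = 12776 × 0.953632 ≈ 12184 billion.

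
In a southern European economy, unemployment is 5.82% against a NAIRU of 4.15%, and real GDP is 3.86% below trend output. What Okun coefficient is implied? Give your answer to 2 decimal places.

Okun's law: output gap = -β × (u - u*).
-3.86 = -β × (5.82 - 4.15) = -β × 1.67, so β = 3.86/1.67 = 2.31.

β ≈ 2.31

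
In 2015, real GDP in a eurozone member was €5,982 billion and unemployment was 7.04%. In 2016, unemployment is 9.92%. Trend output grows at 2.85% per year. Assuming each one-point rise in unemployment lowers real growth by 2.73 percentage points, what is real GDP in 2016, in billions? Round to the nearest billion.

€5,682 billion

Δu = 9.92 - 7.04 = 2.88 points.
Okun's law (growth form): g_Y = g_Y* - β × Δu = 2.85 - 2.73 × (2.88) = 2.85 - 7.8624 = -5.0124%.
Real GDP in the next year = 5982 × (1 - 5.0124/100) = 5982 × 0.949876 ≈ 5682 billion.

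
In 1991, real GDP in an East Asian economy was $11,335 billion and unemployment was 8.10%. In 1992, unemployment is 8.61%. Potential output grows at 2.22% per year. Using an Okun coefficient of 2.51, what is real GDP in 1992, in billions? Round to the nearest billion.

Δu = 8.61 - 8.1 = 0.51 points.
Okun's law (growth form): g_Y = g_Y* - β × Δu = 2.22 - 2.51 × (0.51) = 2.22 - 1.2801 = 0.9399%.
Real GDP in the next year = 11335 × (1 + 0.9399/100) = 11335 × 1.009399 ≈ 11442 billion.

$11,442 billion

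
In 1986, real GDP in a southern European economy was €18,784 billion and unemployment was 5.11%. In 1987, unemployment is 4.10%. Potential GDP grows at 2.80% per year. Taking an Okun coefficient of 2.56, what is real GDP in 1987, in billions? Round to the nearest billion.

€19,796 billion

Δu = 4.1 - 5.11 = -1.01 points.
Okun's law (growth form): g_Y = g_Y* - β × Δu = 2.80 - 2.56 × (-1.01) = 2.8 + 2.5856 = 5.3856%.
Real GDP in the next year = 18784 × (1 + 5.3856/100) = 18784 × 1.053856 ≈ 19796 billion.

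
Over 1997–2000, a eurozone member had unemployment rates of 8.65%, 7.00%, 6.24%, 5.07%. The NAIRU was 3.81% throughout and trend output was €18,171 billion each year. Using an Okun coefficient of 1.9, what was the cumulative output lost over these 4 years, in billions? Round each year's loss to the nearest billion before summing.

Year 1997: gap = -1.9 × (8.65 - 3.81) = -9.196%, loss ≈ 18171 × 9.196/100 ≈ 1671.
Year 1998: gap = -1.9 × (7 - 3.81) = -6.061%, loss ≈ 18171 × 6.061/100 ≈ 1101.
Year 1999: gap = -1.9 × (6.24 - 3.81) = -4.617%, loss ≈ 18171 × 4.617/100 ≈ 839.
Year 2000: gap = -1.9 × (5.07 - 3.81) = -2.394%, loss ≈ 18171 × 2.394/100 ≈ 435.
Total lost output = 1671 + 1101 + 839 + 435 = 4046 billion.

€4,046 billion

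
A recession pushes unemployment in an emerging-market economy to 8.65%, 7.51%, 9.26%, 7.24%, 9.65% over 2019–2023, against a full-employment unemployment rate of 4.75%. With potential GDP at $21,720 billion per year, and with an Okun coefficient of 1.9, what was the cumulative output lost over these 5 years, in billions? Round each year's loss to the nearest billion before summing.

$7,659 billion

Year 2019: gap = -1.9 × (8.65 - 4.75) = -7.41%, loss ≈ 21720 × 7.41/100 ≈ 1609.
Year 2020: gap = -1.9 × (7.51 - 4.75) = -5.244%, loss ≈ 21720 × 5.244/100 ≈ 1139.
Year 2021: gap = -1.9 × (9.26 - 4.75) = -8.569%, loss ≈ 21720 × 8.569/100 ≈ 1861.
Year 2022: gap = -1.9 × (7.24 - 4.75) = -4.731%, loss ≈ 21720 × 4.731/100 ≈ 1028.
Year 2023: gap = -1.9 × (9.65 - 4.75) = -9.31%, loss ≈ 21720 × 9.31/100 ≈ 2022.
Total lost output = 1609 + 1139 + 1861 + 1028 + 2022 = 7659 billion.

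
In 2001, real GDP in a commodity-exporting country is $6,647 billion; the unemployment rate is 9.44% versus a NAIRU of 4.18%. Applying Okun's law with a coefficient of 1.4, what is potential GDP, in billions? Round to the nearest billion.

Unemployment gap = 9.44 - 4.18 = 5.26 points, so output gap = -1.4 × 5.26 = -7.364%.
Since Y = Y* × (1 + gap/100), Y* = 6647/0.92636 ≈ 7175 billion.

$7,175 billion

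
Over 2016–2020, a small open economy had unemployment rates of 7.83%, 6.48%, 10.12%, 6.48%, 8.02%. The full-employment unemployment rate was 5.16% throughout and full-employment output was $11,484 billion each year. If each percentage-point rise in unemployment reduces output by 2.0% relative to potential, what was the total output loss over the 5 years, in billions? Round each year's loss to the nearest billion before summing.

$3,015 billion

Year 2016: gap = -2.0 × (7.83 - 5.16) = -5.34%, loss ≈ 11484 × 5.34/100 ≈ 613.
Year 2017: gap = -2.0 × (6.48 - 5.16) = -2.64%, loss ≈ 11484 × 2.64/100 ≈ 303.
Year 2018: gap = -2.0 × (10.12 - 5.16) = -9.92%, loss ≈ 11484 × 9.92/100 ≈ 1139.
Year 2019: gap = -2.0 × (6.48 - 5.16) = -2.64%, loss ≈ 11484 × 2.64/100 ≈ 303.
Year 2020: gap = -2.0 × (8.02 - 5.16) = -5.72%, loss ≈ 11484 × 5.72/100 ≈ 657.
Total lost output = 613 + 303 + 1139 + 303 + 657 = 3015 billion.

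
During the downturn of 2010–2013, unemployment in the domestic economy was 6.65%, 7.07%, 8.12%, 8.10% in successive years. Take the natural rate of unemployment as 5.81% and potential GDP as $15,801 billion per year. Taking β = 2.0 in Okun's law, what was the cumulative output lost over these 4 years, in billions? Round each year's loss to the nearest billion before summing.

$2,117 billion

Year 2010: gap = -2.0 × (6.65 - 5.81) = -1.68%, loss ≈ 15801 × 1.68/100 ≈ 265.
Year 2011: gap = -2.0 × (7.07 - 5.81) = -2.52%, loss ≈ 15801 × 2.52/100 ≈ 398.
Year 2012: gap = -2.0 × (8.12 - 5.81) = -4.62%, loss ≈ 15801 × 4.62/100 ≈ 730.
Year 2013: gap = -2.0 × (8.1 - 5.81) = -4.58%, loss ≈ 15801 × 4.58/100 ≈ 724.
Total lost output = 265 + 398 + 730 + 724 = 2117 billion.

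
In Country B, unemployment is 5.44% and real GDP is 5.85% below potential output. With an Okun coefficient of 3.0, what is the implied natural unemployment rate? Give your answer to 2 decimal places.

3.49%

From Okun's law, u - u* = -(output gap)/β = -(-5.85)/3.0 = 1.95 points.
So u* = 5.44 - 1.95 = 3.49%.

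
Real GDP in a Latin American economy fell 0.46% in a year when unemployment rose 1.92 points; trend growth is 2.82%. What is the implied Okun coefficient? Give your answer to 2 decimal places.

β ≈ 1.71

Growth form: g_Y = g_Y* - β × Δu, so β = (g_Y* - g_Y)/Δu.
β = (2.82 + 0.46)/1.92 = 3.28/1.92 = 1.71.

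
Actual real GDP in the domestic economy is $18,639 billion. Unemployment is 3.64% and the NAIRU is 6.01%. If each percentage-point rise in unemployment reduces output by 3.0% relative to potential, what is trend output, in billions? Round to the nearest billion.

Unemployment gap = 3.64 - 6.01 = -2.37 points, so output gap = -3 × (-2.37) = 7.11%.
Since Y = Y* × (1 + gap/100), Y* = 18639/1.0711 ≈ 17402 billion.

$17,402 billion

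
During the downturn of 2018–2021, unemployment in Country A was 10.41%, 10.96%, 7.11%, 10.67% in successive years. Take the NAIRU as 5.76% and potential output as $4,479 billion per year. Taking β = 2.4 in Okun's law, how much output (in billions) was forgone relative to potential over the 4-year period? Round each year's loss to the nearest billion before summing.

Year 2018: gap = -2.4 × (10.41 - 5.76) = -11.16%, loss ≈ 4479 × 11.16/100 ≈ 500.
Year 2019: gap = -2.4 × (10.96 - 5.76) = -12.48%, loss ≈ 4479 × 12.48/100 ≈ 559.
Year 2020: gap = -2.4 × (7.11 - 5.76) = -3.24%, loss ≈ 4479 × 3.24/100 ≈ 145.
Year 2021: gap = -2.4 × (10.67 - 5.76) = -11.784%, loss ≈ 4479 × 11.784/100 ≈ 528.
Total lost output = 500 + 559 + 145 + 528 = 1732 billion.

$1,732 billion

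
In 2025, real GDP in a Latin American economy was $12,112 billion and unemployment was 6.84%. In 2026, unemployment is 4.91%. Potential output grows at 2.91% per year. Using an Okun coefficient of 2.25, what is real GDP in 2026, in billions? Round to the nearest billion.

$12,990 billion

Δu = 4.91 - 6.84 = -1.93 points.
Okun's law (growth form): g_Y = g_Y* - β × Δu = 2.91 - 2.25 × (-1.93) = 2.91 + 4.3425 = 7.2525%.
Real GDP in the next year = 12112 × (1 + 7.2525/100) = 12112 × 1.072525 ≈ 12990 billion.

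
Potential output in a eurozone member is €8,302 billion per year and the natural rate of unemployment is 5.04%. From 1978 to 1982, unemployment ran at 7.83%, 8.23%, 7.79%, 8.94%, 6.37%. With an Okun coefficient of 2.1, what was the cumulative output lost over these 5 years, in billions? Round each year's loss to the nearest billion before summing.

€2,433 billion

Year 1978: gap = -2.1 × (7.83 - 5.04) = -5.859%, loss ≈ 8302 × 5.859/100 ≈ 486.
Year 1979: gap = -2.1 × (8.23 - 5.04) = -6.699%, loss ≈ 8302 × 6.699/100 ≈ 556.
Year 1980: gap = -2.1 × (7.79 - 5.04) = -5.775%, loss ≈ 8302 × 5.775/100 ≈ 479.
Year 1981: gap = -2.1 × (8.94 - 5.04) = -8.19%, loss ≈ 8302 × 8.19/100 ≈ 680.
Year 1982: gap = -2.1 × (6.37 - 5.04) = -2.793%, loss ≈ 8302 × 2.793/100 ≈ 232.
Total lost output = 486 + 556 + 479 + 680 + 232 = 2433 billion.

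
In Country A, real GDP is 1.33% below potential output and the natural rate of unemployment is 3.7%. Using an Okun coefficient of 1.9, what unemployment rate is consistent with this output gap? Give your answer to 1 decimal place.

4.4%

From Okun's law, u - u* = -(output gap)/β = -(-1.33)/1.9 = 0.7 points.
So u = 3.7 + 0.7 = 4.4%.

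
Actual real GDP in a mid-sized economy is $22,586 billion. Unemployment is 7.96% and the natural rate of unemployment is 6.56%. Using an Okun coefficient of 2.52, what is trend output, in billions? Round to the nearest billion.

$23,412 billion

Unemployment gap = 7.96 - 6.56 = 1.4 points, so output gap = -2.52 × 1.4 = -3.528%.
Since Y = Y* × (1 + gap/100), Y* = 22586/0.96472 ≈ 23412 billion.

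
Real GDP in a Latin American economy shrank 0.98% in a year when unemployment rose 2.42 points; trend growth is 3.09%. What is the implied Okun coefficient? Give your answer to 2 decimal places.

Growth form: g_Y = g_Y* - β × Δu, so β = (g_Y* - g_Y)/Δu.
β = (3.09 + 0.98)/2.42 = 4.07/2.42 = 1.68.

β ≈ 1.68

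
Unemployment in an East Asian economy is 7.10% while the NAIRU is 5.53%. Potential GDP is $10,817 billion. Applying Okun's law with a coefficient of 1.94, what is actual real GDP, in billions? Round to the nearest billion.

$10,488 billion

Unemployment gap = 7.1 - 5.53 = 1.57 points, so the output gap is -1.94 × 1.57 = -3.0458%.
Actual GDP = 10817 × (1 - 3.0458/100) = 10817 × 0.969542 ≈ 10488 billion.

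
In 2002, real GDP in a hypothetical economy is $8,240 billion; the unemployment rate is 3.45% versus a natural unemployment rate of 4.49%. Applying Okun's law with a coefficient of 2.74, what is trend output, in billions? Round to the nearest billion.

$8,012 billion

Unemployment gap = 3.45 - 4.49 = -1.04 points, so output gap = -2.74 × (-1.04) = 2.8496%.
Since Y = Y* × (1 + gap/100), Y* = 8240/1.028496 ≈ 8012 billion.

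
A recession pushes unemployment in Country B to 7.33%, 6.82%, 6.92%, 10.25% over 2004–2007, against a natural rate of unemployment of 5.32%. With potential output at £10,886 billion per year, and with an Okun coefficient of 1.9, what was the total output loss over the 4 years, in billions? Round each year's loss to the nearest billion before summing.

£2,077 billion

Year 2004: gap = -1.9 × (7.33 - 5.32) = -3.819%, loss ≈ 10886 × 3.819/100 ≈ 416.
Year 2005: gap = -1.9 × (6.82 - 5.32) = -2.85%, loss ≈ 10886 × 2.85/100 ≈ 310.
Year 2006: gap = -1.9 × (6.92 - 5.32) = -3.04%, loss ≈ 10886 × 3.04/100 ≈ 331.
Year 2007: gap = -1.9 × (10.25 - 5.32) = -9.367%, loss ≈ 10886 × 9.367/100 ≈ 1020.
Total lost output = 416 + 310 + 331 + 1020 = 2077 billion.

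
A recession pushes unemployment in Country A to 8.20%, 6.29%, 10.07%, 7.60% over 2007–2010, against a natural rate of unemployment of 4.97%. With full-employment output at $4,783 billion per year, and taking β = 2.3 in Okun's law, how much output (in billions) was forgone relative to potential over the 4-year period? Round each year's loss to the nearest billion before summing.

$1,350 billion

Year 2007: gap = -2.3 × (8.2 - 4.97) = -7.429%, loss ≈ 4783 × 7.429/100 ≈ 355.
Year 2008: gap = -2.3 × (6.29 - 4.97) = -3.036%, loss ≈ 4783 × 3.036/100 ≈ 145.
Year 2009: gap = -2.3 × (10.07 - 4.97) = -11.73%, loss ≈ 4783 × 11.73/100 ≈ 561.
Year 2010: gap = -2.3 × (7.6 - 4.97) = -6.049%, loss ≈ 4783 × 6.049/100 ≈ 289.
Total lost output = 355 + 145 + 561 + 289 = 1350 billion.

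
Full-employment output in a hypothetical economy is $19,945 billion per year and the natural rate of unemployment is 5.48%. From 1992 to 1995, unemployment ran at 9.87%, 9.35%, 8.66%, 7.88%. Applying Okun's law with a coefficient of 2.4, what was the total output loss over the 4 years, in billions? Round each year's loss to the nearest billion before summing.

$6,624 billion

Year 1992: gap = -2.4 × (9.87 - 5.48) = -10.536%, loss ≈ 19945 × 10.536/100 ≈ 2101.
Year 1993: gap = -2.4 × (9.35 - 5.48) = -9.288%, loss ≈ 19945 × 9.288/100 ≈ 1852.
Year 1994: gap = -2.4 × (8.66 - 5.48) = -7.632%, loss ≈ 19945 × 7.632/100 ≈ 1522.
Year 1995: gap = -2.4 × (7.88 - 5.48) = -5.76%, loss ≈ 19945 × 5.76/100 ≈ 1149.
Total lost output = 2101 + 1852 + 1522 + 1149 = 6624 billion.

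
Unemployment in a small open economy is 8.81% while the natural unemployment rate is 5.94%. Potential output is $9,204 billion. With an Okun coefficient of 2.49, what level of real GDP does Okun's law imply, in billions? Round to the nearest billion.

Unemployment gap = 8.81 - 5.94 = 2.87 points, so the output gap is -2.49 × 2.87 = -7.1463%.
Actual GDP = 9204 × (1 - 7.1463/100) = 9204 × 0.928537 ≈ 8546 billion.

$8,546 billion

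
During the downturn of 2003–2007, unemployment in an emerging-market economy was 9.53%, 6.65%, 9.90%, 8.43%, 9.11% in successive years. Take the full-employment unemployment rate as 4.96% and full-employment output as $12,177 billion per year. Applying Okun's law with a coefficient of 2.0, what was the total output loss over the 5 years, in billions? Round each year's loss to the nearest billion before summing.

$4,584 billion

Year 2003: gap = -2.0 × (9.53 - 4.96) = -9.14%, loss ≈ 12177 × 9.14/100 ≈ 1113.
Year 2004: gap = -2.0 × (6.65 - 4.96) = -3.38%, loss ≈ 12177 × 3.38/100 ≈ 412.
Year 2005: gap = -2.0 × (9.9 - 4.96) = -9.88%, loss ≈ 12177 × 9.88/100 ≈ 1203.
Year 2006: gap = -2.0 × (8.43 - 4.96) = -6.94%, loss ≈ 12177 × 6.94/100 ≈ 845.
Year 2007: gap = -2.0 × (9.11 - 4.96) = -8.3%, loss ≈ 12177 × 8.3/100 ≈ 1011.
Total lost output = 1113 + 412 + 1203 + 845 + 1011 = 4584 billion.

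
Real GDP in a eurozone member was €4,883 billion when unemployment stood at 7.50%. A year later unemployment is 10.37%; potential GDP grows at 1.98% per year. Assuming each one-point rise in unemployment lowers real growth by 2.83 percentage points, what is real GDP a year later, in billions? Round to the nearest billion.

€4,583 billion

Δu = 10.37 - 7.5 = 2.87 points.
Okun's law (growth form): g_Y = g_Y* - β × Δu = 1.98 - 2.83 × (2.87) = 1.98 - 8.1221 = -6.1421%.
Real GDP in the next year = 4883 × (1 - 6.1421/100) = 4883 × 0.938579 ≈ 4583 billion.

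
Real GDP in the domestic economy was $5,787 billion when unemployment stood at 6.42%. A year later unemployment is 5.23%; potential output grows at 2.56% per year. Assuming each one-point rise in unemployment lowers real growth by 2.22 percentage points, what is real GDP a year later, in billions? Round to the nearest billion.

Δu = 5.23 - 6.42 = -1.19 points.
Okun's law (growth form): g_Y = g_Y* - β × Δu = 2.56 - 2.22 × (-1.19) = 2.56 + 2.6418 = 5.2018%.
Real GDP in the next year = 5787 × (1 + 5.2018/100) = 5787 × 1.052018 ≈ 6088 billion.

$6,088 billion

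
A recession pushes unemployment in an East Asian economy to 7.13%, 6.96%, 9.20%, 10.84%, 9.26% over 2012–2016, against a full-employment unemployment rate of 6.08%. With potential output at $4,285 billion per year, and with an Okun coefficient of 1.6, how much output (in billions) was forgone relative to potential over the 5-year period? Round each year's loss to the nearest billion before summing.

$890 billion

Year 2012: gap = -1.6 × (7.13 - 6.08) = -1.68%, loss ≈ 4285 × 1.68/100 ≈ 72.
Year 2013: gap = -1.6 × (6.96 - 6.08) = -1.408%, loss ≈ 4285 × 1.408/100 ≈ 60.
Year 2014: gap = -1.6 × (9.2 - 6.08) = -4.992%, loss ≈ 4285 × 4.992/100 ≈ 214.
Year 2015: gap = -1.6 × (10.84 - 6.08) = -7.616%, loss ≈ 4285 × 7.616/100 ≈ 326.
Year 2016: gap = -1.6 × (9.26 - 6.08) = -5.088%, loss ≈ 4285 × 5.088/100 ≈ 218.
Total lost output = 72 + 60 + 214 + 326 + 218 = 890 billion.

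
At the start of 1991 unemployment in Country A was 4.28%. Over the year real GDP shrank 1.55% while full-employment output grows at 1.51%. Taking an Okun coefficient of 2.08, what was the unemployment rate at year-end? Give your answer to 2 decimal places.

Growth-rate Okun's law: g_Y = g_Y* - β × Δu, so Δu = (g_Y* - g_Y)/β.
Δu = (1.51 + 1.55)/2.08 = 3.06/2.08 = 1.47 percentage points.
Year-end unemployment = 4.28 + 1.47 = 5.75%.

5.75%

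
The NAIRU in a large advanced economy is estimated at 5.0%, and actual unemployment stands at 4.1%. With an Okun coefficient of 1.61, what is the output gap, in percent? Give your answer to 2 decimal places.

1.45%

The unemployment gap is 4.1 - 5 = -0.9 percentage points.
Okun's law gives an output gap of -1.61 × (-0.9) = 1.449%, i.e. 1.45% above potential.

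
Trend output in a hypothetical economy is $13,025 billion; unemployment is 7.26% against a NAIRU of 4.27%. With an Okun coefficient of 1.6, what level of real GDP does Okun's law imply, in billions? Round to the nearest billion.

$12,402 billion

Unemployment gap = 7.26 - 4.27 = 2.99 points, so the output gap is -1.6 × 2.99 = -4.784%.
Actual GDP = 13025 × (1 - 4.784/100) = 13025 × 0.95216 ≈ 12402 billion.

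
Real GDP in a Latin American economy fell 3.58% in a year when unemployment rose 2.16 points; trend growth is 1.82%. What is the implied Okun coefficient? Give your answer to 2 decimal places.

Growth form: g_Y = g_Y* - β × Δu, so β = (g_Y* - g_Y)/Δu.
β = (1.82 + 3.58)/2.16 = 5.4/2.16 = 2.50.

β ≈ 2.50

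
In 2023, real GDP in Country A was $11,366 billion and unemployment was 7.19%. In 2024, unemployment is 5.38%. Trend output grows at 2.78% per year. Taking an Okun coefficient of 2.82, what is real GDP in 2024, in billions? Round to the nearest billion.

Δu = 5.38 - 7.19 = -1.81 points.
Okun's law (growth form): g_Y = g_Y* - β × Δu = 2.78 - 2.82 × (-1.81) = 2.78 + 5.1042 = 7.8842%.
Real GDP in the next year = 11366 × (1 + 7.8842/100) = 11366 × 1.078842 ≈ 12262 billion.

$12,262 billion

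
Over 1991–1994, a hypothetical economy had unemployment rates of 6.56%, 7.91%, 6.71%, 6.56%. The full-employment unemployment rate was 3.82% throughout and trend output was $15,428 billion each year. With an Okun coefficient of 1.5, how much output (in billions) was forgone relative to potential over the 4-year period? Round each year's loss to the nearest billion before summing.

Year 1991: gap = -1.5 × (6.56 - 3.82) = -4.11%, loss ≈ 15428 × 4.11/100 ≈ 634.
Year 1992: gap = -1.5 × (7.91 - 3.82) = -6.135%, loss ≈ 15428 × 6.135/100 ≈ 947.
Year 1993: gap = -1.5 × (6.71 - 3.82) = -4.335%, loss ≈ 15428 × 4.335/100 ≈ 669.
Year 1994: gap = -1.5 × (6.56 - 3.82) = -4.11%, loss ≈ 15428 × 4.11/100 ≈ 634.
Total lost output = 634 + 947 + 669 + 634 = 2884 billion.

$2,884 billion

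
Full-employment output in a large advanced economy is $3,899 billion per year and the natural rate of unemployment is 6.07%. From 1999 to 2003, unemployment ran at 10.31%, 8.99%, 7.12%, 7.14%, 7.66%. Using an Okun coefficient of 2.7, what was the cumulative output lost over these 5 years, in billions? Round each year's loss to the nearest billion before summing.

$1,144 billion

Year 1999: gap = -2.7 × (10.31 - 6.07) = -11.448%, loss ≈ 3899 × 11.448/100 ≈ 446.
Year 2000: gap = -2.7 × (8.99 - 6.07) = -7.884%, loss ≈ 3899 × 7.884/100 ≈ 307.
Year 2001: gap = -2.7 × (7.12 - 6.07) = -2.835%, loss ≈ 3899 × 2.835/100 ≈ 111.
Year 2002: gap = -2.7 × (7.14 - 6.07) = -2.889%, loss ≈ 3899 × 2.889/100 ≈ 113.
Year 2003: gap = -2.7 × (7.66 - 6.07) = -4.293%, loss ≈ 3899 × 4.293/100 ≈ 167.
Total lost output = 446 + 307 + 111 + 113 + 167 = 1144 billion.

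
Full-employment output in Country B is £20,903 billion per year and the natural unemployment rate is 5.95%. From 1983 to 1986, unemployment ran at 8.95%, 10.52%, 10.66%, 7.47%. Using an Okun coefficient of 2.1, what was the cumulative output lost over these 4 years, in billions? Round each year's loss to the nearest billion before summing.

Year 1983: gap = -2.1 × (8.95 - 5.95) = -6.3%, loss ≈ 20903 × 6.3/100 ≈ 1317.
Year 1984: gap = -2.1 × (10.52 - 5.95) = -9.597%, loss ≈ 20903 × 9.597/100 ≈ 2006.
Year 1985: gap = -2.1 × (10.66 - 5.95) = -9.891%, loss ≈ 20903 × 9.891/100 ≈ 2068.
Year 1986: gap = -2.1 × (7.47 - 5.95) = -3.192%, loss ≈ 20903 × 3.192/100 ≈ 667.
Total lost output = 1317 + 2006 + 2068 + 667 = 6058 billion.

£6,058 billion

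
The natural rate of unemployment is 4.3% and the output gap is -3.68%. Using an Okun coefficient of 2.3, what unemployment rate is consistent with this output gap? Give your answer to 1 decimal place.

From Okun's law, u - u* = -(output gap)/β = -(-3.68)/2.3 = 1.6 points.
So u = 4.3 + 1.6 = 5.9%.

5.9%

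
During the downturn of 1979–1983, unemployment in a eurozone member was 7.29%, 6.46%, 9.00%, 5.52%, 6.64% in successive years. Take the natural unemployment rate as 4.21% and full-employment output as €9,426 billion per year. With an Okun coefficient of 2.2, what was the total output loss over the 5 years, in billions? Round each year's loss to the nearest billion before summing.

€2,875 billion

Year 1979: gap = -2.2 × (7.29 - 4.21) = -6.776%, loss ≈ 9426 × 6.776/100 ≈ 639.
Year 1980: gap = -2.2 × (6.46 - 4.21) = -4.95%, loss ≈ 9426 × 4.95/100 ≈ 467.
Year 1981: gap = -2.2 × (9 - 4.21) = -10.538%, loss ≈ 9426 × 10.538/100 ≈ 993.
Year 1982: gap = -2.2 × (5.52 - 4.21) = -2.882%, loss ≈ 9426 × 2.882/100 ≈ 272.
Year 1983: gap = -2.2 × (6.64 - 4.21) = -5.346%, loss ≈ 9426 × 5.346/100 ≈ 504.
Total lost output = 639 + 467 + 993 + 272 + 504 = 2875 billion.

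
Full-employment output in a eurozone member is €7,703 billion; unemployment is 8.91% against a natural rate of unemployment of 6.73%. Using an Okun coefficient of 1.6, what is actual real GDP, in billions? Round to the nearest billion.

Unemployment gap = 8.91 - 6.73 = 2.18 points, so the output gap is -1.6 × 2.18 = -3.488%.
Actual GDP = 7703 × (1 - 3.488/100) = 7703 × 0.96512 ≈ 7434 billion.

€7,434 billion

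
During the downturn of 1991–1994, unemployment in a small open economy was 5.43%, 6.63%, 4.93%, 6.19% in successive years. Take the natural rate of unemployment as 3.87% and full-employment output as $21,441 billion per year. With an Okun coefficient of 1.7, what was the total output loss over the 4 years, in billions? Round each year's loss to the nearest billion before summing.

$2,807 billion

Year 1991: gap = -1.7 × (5.43 - 3.87) = -2.652%, loss ≈ 21441 × 2.652/100 ≈ 569.
Year 1992: gap = -1.7 × (6.63 - 3.87) = -4.692%, loss ≈ 21441 × 4.692/100 ≈ 1006.
Year 1993: gap = -1.7 × (4.93 - 3.87) = -1.802%, loss ≈ 21441 × 1.802/100 ≈ 386.
Year 1994: gap = -1.7 × (6.19 - 3.87) = -3.944%, loss ≈ 21441 × 3.944/100 ≈ 846.
Total lost output = 569 + 1006 + 386 + 846 = 2807 billion.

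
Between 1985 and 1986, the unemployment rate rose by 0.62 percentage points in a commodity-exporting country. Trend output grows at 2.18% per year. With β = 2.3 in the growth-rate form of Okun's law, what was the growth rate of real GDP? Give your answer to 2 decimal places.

0.75%

Growth-rate Okun's law: g_Y = g_Y* - β × Δu.
g_Y = 2.18 - 2.3 × (0.62) = 2.18 - 1.426 = 0.754%, i.e. 0.75% to 2 d.p.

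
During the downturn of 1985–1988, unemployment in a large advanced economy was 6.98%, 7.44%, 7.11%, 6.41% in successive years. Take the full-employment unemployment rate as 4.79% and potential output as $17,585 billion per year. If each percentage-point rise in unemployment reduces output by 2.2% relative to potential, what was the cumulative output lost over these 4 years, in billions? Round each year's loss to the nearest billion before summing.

Year 1985: gap = -2.2 × (6.98 - 4.79) = -4.818%, loss ≈ 17585 × 4.818/100 ≈ 847.
Year 1986: gap = -2.2 × (7.44 - 4.79) = -5.83%, loss ≈ 17585 × 5.83/100 ≈ 1025.
Year 1987: gap = -2.2 × (7.11 - 4.79) = -5.104%, loss ≈ 17585 × 5.104/100 ≈ 898.
Year 1988: gap = -2.2 × (6.41 - 4.79) = -3.564%, loss ≈ 17585 × 3.564/100 ≈ 627.
Total lost output = 847 + 1025 + 898 + 627 = 3397 billion.

$3,397 billion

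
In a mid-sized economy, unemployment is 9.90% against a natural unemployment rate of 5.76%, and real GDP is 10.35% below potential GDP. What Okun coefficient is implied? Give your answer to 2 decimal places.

β ≈ 2.50

Okun's law: output gap = -β × (u - u*).
-10.35 = -β × (9.9 - 5.76) = -β × 4.14, so β = 10.35/4.14 = 2.50.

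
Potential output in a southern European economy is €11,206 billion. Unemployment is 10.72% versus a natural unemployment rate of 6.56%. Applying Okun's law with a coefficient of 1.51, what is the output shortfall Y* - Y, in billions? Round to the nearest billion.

€704 billion

Output gap = -1.51 × (10.72 - 6.56) = -1.51 × 4.16 = -6.2816%.
Actual GDP ≈ 11206 × 0.937184 ≈ 10502 billion, so the shortfall is 11206 - 10502 = 704 billion.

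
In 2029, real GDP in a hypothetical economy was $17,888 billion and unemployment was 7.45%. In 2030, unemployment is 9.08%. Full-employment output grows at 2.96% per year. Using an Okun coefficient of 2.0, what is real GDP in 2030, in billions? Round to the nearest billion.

Δu = 9.08 - 7.45 = 1.63 points.
Okun's law (growth form): g_Y = g_Y* - β × Δu = 2.96 - 2.0 × (1.63) = 2.96 - 3.26 = -0.3%.
Real GDP in the next year = 17888 × (1 - 0.3/100) = 17888 × 0.997 ≈ 17834 billion.

$17,834 billion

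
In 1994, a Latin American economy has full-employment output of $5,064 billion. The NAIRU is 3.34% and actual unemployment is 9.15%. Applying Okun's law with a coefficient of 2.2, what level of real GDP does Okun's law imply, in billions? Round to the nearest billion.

$4,417 billion

Unemployment gap = 9.15 - 3.34 = 5.81 points, so the output gap is -2.2 × 5.81 = -12.782%.
Actual GDP = 5064 × (1 - 12.782/100) = 5064 × 0.87218 ≈ 4417 billion.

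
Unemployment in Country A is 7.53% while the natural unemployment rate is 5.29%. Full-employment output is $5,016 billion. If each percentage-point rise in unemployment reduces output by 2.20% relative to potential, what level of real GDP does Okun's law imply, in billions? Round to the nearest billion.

$4,769 billion

Unemployment gap = 7.53 - 5.29 = 2.24 points, so the output gap is -2.2 × 2.24 = -4.928%.
Actual GDP = 5016 × (1 - 4.928/100) = 5016 × 0.95072 ≈ 4769 billion.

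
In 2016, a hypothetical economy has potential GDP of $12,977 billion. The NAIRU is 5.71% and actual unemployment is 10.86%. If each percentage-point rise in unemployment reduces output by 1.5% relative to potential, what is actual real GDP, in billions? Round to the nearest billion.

Unemployment gap = 10.86 - 5.71 = 5.15 points, so the output gap is -1.5 × 5.15 = -7.725%.
Actual GDP = 12977 × (1 - 7.725/100) = 12977 × 0.92275 ≈ 11975 billion.

$11,975 billion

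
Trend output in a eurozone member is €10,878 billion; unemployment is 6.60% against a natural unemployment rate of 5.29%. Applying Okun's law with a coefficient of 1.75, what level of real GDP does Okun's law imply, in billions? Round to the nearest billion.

Unemployment gap = 6.6 - 5.29 = 1.31 points, so the output gap is -1.75 × 1.31 = -2.2925%.
Actual GDP = 10878 × (1 - 2.2925/100) = 10878 × 0.977075 ≈ 10629 billion.

€10,629 billion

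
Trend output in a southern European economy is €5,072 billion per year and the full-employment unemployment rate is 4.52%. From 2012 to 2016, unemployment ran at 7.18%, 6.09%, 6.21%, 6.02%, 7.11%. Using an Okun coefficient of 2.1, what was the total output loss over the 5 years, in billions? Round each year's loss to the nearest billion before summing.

Year 2012: gap = -2.1 × (7.18 - 4.52) = -5.586%, loss ≈ 5072 × 5.586/100 ≈ 283.
Year 2013: gap = -2.1 × (6.09 - 4.52) = -3.297%, loss ≈ 5072 × 3.297/100 ≈ 167.
Year 2014: gap = -2.1 × (6.21 - 4.52) = -3.549%, loss ≈ 5072 × 3.549/100 ≈ 180.
Year 2015: gap = -2.1 × (6.02 - 4.52) = -3.15%, loss ≈ 5072 × 3.15/100 ≈ 160.
Year 2016: gap = -2.1 × (7.11 - 4.52) = -5.439%, loss ≈ 5072 × 5.439/100 ≈ 276.
Total lost output = 283 + 167 + 180 + 160 + 276 = 1066 billion.

€1,066 billion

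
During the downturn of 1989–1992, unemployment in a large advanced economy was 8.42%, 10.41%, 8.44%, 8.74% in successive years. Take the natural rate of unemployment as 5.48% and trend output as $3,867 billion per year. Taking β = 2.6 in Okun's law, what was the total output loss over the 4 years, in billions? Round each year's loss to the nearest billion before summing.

$1,418 billion

Year 1989: gap = -2.6 × (8.42 - 5.48) = -7.644%, loss ≈ 3867 × 7.644/100 ≈ 296.
Year 1990: gap = -2.6 × (10.41 - 5.48) = -12.818%, loss ≈ 3867 × 12.818/100 ≈ 496.
Year 1991: gap = -2.6 × (8.44 - 5.48) = -7.696%, loss ≈ 3867 × 7.696/100 ≈ 298.
Year 1992: gap = -2.6 × (8.74 - 5.48) = -8.476%, loss ≈ 3867 × 8.476/100 ≈ 328.
Total lost output = 296 + 496 + 298 + 328 = 1418 billion.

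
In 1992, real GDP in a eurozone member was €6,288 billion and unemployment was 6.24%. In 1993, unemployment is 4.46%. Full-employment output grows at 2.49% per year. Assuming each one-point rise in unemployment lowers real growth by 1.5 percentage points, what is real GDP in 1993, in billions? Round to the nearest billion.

Δu = 4.46 - 6.24 = -1.78 points.
Okun's law (growth form): g_Y = g_Y* - β × Δu = 2.49 - 1.5 × (-1.78) = 2.49 + 2.67 = 5.16%.
Real GDP in the next year = 6288 × (1 + 5.16/100) = 6288 × 1.0516 ≈ 6612 billion.

€6,612 billion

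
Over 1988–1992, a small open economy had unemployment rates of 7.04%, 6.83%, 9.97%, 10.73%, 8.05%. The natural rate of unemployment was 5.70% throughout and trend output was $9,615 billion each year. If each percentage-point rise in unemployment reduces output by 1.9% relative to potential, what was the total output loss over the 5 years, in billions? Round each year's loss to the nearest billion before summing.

Year 1988: gap = -1.9 × (7.04 - 5.7) = -2.546%, loss ≈ 9615 × 2.546/100 ≈ 245.
Year 1989: gap = -1.9 × (6.83 - 5.7) = -2.147%, loss ≈ 9615 × 2.147/100 ≈ 206.
Year 1990: gap = -1.9 × (9.97 - 5.7) = -8.113%, loss ≈ 9615 × 8.113/100 ≈ 780.
Year 1991: gap = -1.9 × (10.73 - 5.7) = -9.557%, loss ≈ 9615 × 9.557/100 ≈ 919.
Year 1992: gap = -1.9 × (8.05 - 5.7) = -4.465%, loss ≈ 9615 × 4.465/100 ≈ 429.
Total lost output = 245 + 206 + 780 + 919 + 429 = 2579 billion.

$2,579 billion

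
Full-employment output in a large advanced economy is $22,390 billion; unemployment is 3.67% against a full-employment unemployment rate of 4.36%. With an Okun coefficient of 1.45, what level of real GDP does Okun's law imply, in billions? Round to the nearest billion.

Unemployment gap = 3.67 - 4.36 = -0.69 points, so the output gap is -1.45 × (-0.69) = 1.0005%.
Actual GDP = 22390 × (1 + 1.0005/100) = 22390 × 1.010005 ≈ 22614 billion.

$22,614 billion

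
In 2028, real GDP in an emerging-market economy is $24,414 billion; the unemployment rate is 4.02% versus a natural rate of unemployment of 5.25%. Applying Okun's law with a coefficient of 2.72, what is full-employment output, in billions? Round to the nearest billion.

Unemployment gap = 4.02 - 5.25 = -1.23 points, so output gap = -2.72 × (-1.23) = 3.3456%.
Since Y = Y* × (1 + gap/100), Y* = 24414/1.033456 ≈ 23624 billion.

$23,624 billion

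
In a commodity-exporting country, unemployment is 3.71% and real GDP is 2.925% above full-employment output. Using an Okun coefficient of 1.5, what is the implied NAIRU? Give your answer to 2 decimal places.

5.66%

From Okun's law, u - u* = -(output gap)/β = -(2.925)/1.5 = -1.95 points.
So u* = 3.71 + 1.95 = 5.66%.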